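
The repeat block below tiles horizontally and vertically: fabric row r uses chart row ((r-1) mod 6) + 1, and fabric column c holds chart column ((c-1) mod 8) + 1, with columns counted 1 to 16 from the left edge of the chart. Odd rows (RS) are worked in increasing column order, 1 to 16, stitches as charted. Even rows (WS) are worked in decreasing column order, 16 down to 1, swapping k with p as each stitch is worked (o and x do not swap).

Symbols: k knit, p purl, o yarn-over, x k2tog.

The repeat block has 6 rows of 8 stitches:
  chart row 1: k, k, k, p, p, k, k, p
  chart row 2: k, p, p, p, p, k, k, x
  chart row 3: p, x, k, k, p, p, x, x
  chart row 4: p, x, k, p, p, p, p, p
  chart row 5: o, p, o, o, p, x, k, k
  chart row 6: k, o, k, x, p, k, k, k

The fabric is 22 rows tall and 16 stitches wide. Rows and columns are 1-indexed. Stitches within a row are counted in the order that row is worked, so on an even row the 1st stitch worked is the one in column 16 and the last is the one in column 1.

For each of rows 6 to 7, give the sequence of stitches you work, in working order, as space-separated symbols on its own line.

Rows as worked:
p p p k x p o p p p p k x p o p
k k k p p k k p k k k p p k k p

Derivation:
Row 6: chart row 6, WS - tiled (columns 1-16): k o k x p k k k k o k x p k k k; work from column 16 back to 1 with k<->p swapped.
Row 7: chart row 1, RS - tile across columns 1-16 and work as-is.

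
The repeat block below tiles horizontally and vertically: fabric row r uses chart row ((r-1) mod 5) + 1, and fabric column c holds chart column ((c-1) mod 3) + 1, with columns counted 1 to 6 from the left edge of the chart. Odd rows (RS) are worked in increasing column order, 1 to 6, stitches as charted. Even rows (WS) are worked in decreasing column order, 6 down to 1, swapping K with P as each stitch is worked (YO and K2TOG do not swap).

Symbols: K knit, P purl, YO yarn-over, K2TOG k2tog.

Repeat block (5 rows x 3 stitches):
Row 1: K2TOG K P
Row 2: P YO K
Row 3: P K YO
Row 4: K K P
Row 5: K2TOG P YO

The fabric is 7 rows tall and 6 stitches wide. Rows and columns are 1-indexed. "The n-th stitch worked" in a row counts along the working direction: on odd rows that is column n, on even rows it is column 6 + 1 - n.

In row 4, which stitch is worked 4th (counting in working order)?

Row 4 uses chart row ((4-1) mod 5)+1 = 4. Row 4 is even, so WS.
Chart row 4 tiled across columns 1-6: K K P K K P
WS row: flip the tiled sequence (start at column 6) and apply K<->P; YO and K2TOG stay.
Row 4 as worked: K P P K P P
Stitch 4 in working order -> K

Stitch:
K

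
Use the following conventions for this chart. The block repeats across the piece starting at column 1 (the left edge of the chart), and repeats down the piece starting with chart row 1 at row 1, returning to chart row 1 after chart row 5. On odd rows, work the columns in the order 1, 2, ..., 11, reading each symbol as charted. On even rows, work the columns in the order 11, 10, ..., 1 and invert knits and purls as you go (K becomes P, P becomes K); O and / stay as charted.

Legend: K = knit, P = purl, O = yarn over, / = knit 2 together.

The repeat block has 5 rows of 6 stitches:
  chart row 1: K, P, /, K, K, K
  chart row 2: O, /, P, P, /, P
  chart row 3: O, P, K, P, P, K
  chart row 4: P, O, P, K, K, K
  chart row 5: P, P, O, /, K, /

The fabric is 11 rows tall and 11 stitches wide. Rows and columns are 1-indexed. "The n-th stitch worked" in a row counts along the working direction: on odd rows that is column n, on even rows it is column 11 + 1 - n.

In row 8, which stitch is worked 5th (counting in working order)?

For row 8: chart row = ((8-1) mod 5) + 1 = 3; this is a WS (even) row.
Chart row 3 tiled across columns 1-11: O P K P P K O P K P P
WS: work from column 11 back to column 1 (reverse the tiled row), swapping K<->P (O and / unchanged).
Row 8 as worked: K K P K O P K K P K O
Stitch 5 in working order -> O

== STITCH ==
O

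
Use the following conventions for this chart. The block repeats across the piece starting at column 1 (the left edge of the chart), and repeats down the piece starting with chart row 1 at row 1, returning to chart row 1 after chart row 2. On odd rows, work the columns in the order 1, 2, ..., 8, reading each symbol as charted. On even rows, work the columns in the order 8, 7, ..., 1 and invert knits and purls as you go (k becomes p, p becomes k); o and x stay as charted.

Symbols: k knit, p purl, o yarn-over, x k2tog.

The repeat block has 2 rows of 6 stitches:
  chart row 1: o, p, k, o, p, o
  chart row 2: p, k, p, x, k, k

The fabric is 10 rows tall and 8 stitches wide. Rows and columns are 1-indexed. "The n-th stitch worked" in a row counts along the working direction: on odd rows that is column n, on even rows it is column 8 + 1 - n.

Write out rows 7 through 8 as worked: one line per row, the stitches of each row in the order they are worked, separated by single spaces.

Row 7: chart row 1, RS - tile across columns 1-8 and work as-is.
Row 8: chart row 2, WS - tiled (columns 1-8): p k p x k k p k; work from column 8 back to 1 with k<->p swapped.

== ROWS AS WORKED ==
o p k o p o o p
p k p p x k p k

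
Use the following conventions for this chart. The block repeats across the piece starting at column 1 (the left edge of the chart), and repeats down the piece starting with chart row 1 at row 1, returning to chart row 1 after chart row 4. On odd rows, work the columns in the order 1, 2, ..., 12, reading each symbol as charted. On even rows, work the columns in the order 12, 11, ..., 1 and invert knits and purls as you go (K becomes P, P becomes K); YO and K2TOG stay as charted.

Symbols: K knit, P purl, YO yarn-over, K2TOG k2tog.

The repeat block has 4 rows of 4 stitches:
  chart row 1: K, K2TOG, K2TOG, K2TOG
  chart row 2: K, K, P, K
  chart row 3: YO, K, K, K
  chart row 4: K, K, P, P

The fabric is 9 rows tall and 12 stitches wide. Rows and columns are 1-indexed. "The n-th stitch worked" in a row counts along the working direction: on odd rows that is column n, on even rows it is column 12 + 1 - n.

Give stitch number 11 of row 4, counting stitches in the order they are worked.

== STITCH ==
P

Derivation:
For row 4: chart row = ((4-1) mod 4) + 1 = 4; this is a WS (even) row.
Chart row 4 tiled across columns 1-12: K K P P K K P P K K P P
WS row: flip the tiled sequence (start at column 12) and apply K<->P; YO and K2TOG stay.
Row 4 as worked: K K P P K K P P K K P P
The 11th stitch worked is P.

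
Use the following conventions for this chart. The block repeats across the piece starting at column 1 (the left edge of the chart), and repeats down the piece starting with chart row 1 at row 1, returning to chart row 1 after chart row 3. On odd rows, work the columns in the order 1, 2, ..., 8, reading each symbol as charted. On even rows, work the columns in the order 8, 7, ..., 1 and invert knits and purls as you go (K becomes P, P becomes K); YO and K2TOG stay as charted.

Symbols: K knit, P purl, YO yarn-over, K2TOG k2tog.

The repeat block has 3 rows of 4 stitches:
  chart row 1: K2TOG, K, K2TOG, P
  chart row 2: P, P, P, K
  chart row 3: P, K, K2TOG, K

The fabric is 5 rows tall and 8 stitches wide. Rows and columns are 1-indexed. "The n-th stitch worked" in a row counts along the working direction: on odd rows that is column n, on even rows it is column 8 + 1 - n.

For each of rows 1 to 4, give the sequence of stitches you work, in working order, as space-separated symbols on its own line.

Rows as worked:
K2TOG K K2TOG P K2TOG K K2TOG P
P K K K P K K K
P K K2TOG K P K K2TOG K
K K2TOG P K2TOG K K2TOG P K2TOG

Derivation:
Row 1: chart row 1, RS - tile across columns 1-8 and work as-is.
Row 2: chart row 2, WS - tiled (columns 1-8): P P P K P P P K; work from column 8 back to 1 with K<->P swapped.
Row 3: chart row 3, RS - tile across columns 1-8 and work as-is.
Row 4: chart row 1, WS - tiled (columns 1-8): K2TOG K K2TOG P K2TOG K K2TOG P; work from column 8 back to 1 with K<->P swapped.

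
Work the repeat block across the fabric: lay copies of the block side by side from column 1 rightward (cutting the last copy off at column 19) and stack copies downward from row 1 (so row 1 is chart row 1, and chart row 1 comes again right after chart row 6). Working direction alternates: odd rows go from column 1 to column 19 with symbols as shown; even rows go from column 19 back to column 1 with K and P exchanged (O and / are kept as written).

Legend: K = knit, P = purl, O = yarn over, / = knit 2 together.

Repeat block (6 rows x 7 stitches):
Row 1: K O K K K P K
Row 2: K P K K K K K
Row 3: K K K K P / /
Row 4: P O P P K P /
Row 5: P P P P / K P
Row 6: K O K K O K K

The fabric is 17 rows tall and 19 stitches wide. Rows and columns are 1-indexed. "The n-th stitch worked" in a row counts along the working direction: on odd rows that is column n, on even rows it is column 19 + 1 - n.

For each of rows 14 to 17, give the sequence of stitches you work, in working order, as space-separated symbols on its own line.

== ROWS AS WORKED ==
P P P K P P P P P P K P P P P P P K P
K K K K P / / K K K K P / / K K K K P
P K K O K / K P K K O K / K P K K O K
P P P P / K P P P P P / K P P P P P /

Derivation:
Row 14: chart row 2, WS - tiled (columns 1-19): K P K K K K K K P K K K K K K P K K K; work from column 19 back to 1 with K<->P swapped.
Row 15: chart row 3, RS - tile across columns 1-19 and work as-is.
Row 16: chart row 4, WS - tiled (columns 1-19): P O P P K P / P O P P K P / P O P P K; work from column 19 back to 1 with K<->P swapped.
Row 17: chart row 5, RS - tile across columns 1-19 and work as-is.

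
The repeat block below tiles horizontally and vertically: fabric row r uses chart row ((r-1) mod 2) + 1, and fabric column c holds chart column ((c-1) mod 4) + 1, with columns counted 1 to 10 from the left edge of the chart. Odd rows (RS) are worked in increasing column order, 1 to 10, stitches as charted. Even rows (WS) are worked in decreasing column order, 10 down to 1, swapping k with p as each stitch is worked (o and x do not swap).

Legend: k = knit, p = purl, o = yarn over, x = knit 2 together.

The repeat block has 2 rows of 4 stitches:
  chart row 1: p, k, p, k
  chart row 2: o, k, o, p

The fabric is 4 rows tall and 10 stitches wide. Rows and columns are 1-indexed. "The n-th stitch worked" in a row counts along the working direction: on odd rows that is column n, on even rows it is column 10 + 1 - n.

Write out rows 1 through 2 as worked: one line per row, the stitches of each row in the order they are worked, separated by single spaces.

Result:
p k p k p k p k p k
p o k o p o k o p o

Derivation:
Row 1: chart row 1, RS - tile across columns 1-10 and work as-is.
Row 2: chart row 2, WS - tiled (columns 1-10): o k o p o k o p o k; work from column 10 back to 1 with k<->p swapped.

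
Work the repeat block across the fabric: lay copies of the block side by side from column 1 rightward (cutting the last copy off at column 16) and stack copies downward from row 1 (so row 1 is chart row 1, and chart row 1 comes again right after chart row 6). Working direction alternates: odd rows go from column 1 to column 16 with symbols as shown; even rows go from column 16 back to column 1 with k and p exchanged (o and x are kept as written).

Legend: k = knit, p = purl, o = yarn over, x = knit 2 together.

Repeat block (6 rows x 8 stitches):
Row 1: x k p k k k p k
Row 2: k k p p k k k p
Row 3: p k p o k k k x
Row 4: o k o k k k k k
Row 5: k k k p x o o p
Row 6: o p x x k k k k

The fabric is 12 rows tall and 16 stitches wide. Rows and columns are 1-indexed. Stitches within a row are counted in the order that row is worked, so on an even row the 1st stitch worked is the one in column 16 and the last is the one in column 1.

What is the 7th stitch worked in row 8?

For row 8: chart row = ((8-1) mod 6) + 1 = 2; this is a WS (even) row.
Chart row 2 tiled across columns 1-16: k k p p k k k p k k p p k k k p
Wrong side: read the tiled row from column 16 down to 1 and exchange k with p (leave o, x).
Row 8 as worked: k p p p k k p p k p p p k k p p
Counting 7 along the worked row gives p.

Result:
p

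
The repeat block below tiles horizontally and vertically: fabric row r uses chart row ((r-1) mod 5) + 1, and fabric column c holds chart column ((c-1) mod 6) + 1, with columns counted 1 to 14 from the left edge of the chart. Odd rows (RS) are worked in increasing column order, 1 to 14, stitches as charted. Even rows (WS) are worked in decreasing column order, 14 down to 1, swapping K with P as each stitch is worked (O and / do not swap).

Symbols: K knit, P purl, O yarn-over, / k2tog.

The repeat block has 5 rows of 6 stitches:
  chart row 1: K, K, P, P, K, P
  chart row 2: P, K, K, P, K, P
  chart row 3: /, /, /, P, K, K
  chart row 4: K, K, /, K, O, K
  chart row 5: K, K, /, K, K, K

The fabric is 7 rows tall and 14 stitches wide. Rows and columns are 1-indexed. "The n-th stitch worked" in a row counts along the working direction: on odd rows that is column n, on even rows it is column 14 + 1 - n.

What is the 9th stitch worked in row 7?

== STITCH ==
K

Derivation:
Row 7: (7-1) mod 5 = 1, so use chart row 2. Odd row -> RS.
Chart row 2 tiled across columns 1-14: P K K P K P P K K P K P P K
Right side: take the tiled row as-is (worked left to right from column 1).
The 9th stitch worked is K.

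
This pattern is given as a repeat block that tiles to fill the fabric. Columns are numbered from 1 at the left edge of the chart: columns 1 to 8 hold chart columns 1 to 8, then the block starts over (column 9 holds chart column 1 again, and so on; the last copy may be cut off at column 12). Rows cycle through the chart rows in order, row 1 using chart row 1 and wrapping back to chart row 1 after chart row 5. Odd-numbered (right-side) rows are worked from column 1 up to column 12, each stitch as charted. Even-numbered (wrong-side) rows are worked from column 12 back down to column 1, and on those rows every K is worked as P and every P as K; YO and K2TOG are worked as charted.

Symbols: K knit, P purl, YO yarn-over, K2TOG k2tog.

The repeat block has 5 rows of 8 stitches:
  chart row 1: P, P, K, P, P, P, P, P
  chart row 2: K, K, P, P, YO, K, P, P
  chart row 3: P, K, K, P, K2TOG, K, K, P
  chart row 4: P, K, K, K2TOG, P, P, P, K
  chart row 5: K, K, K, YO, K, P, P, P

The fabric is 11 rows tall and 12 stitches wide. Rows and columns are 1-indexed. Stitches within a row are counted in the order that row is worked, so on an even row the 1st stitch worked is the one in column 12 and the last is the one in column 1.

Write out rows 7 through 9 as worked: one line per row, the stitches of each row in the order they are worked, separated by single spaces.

Row 7: chart row 2, RS - tile across columns 1-12 and work as-is.
Row 8: chart row 3, WS - tiled (columns 1-12): P K K P K2TOG K K P P K K P; work from column 12 back to 1 with K<->P swapped.
Row 9: chart row 4, RS - tile across columns 1-12 and work as-is.

== ROWS AS WORKED ==
K K P P YO K P P K K P P
K P P K K P P K2TOG K P P K
P K K K2TOG P P P K P K K K2TOG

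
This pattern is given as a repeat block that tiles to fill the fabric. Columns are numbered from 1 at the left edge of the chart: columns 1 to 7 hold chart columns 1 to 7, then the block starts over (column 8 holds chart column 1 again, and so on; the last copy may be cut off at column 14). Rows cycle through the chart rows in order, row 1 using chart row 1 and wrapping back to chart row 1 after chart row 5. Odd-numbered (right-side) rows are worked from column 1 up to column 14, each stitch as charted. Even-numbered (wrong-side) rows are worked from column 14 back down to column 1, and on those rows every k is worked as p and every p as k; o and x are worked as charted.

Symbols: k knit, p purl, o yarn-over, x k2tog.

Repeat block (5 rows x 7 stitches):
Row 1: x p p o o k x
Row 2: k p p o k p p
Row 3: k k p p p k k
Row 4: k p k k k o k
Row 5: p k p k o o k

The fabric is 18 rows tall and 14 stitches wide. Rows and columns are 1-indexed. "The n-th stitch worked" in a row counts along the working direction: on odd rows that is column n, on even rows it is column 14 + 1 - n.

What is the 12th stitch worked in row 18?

Row 18 uses chart row ((18-1) mod 5)+1 = 3. Row 18 is even, so WS.
Chart row 3 tiled across columns 1-14: k k p p p k k k k p p p k k
WS: work from column 14 back to column 1 (reverse the tiled row), swapping k<->p (o and x unchanged).
Row 18 as worked: p p k k k p p p p k k k p p
Stitch 12 in working order -> k

Stitch:
k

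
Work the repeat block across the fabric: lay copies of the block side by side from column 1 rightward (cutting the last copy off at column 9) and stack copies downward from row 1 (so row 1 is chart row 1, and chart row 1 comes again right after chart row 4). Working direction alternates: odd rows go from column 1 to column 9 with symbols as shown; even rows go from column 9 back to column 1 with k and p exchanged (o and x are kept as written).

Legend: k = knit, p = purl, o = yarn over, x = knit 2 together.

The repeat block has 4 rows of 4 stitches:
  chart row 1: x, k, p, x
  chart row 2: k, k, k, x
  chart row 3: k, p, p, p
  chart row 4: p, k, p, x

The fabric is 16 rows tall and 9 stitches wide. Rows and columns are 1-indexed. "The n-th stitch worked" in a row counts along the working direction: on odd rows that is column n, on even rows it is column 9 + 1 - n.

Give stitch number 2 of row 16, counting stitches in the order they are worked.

Row 16: (16-1) mod 4 = 3, so use chart row 4. Even row -> WS.
Chart row 4 tiled across columns 1-9: p k p x p k p x p
WS row: flip the tiled sequence (start at column 9) and apply k<->p; o and x stay.
Row 16 as worked: k x k p k x k p k
The 2nd stitch worked is x.

Result:
x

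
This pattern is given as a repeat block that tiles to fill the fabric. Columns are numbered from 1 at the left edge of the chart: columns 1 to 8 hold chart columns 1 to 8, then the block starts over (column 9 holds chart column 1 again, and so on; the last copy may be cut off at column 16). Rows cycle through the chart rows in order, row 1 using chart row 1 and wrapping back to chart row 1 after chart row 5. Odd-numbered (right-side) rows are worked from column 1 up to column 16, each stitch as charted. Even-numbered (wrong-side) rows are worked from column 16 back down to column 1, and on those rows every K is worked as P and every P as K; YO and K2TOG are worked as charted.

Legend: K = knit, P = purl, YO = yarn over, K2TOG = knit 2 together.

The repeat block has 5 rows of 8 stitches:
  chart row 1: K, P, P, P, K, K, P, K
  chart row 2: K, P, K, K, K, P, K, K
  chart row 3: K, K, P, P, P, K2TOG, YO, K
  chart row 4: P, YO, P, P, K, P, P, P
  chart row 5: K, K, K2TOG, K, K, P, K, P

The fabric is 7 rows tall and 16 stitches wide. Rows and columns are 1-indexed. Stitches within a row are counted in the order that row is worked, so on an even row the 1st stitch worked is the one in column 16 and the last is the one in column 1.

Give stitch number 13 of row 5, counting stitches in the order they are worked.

== STITCH ==
K

Derivation:
For row 5: chart row = ((5-1) mod 5) + 1 = 5; this is a RS (odd) row.
Chart row 5 tiled across columns 1-16: K K K2TOG K K P K P K K K2TOG K K P K P
RS: work column 1 to column 16, symbols as charted — the tiled row is the row as worked.
Stitch 13 in working order -> K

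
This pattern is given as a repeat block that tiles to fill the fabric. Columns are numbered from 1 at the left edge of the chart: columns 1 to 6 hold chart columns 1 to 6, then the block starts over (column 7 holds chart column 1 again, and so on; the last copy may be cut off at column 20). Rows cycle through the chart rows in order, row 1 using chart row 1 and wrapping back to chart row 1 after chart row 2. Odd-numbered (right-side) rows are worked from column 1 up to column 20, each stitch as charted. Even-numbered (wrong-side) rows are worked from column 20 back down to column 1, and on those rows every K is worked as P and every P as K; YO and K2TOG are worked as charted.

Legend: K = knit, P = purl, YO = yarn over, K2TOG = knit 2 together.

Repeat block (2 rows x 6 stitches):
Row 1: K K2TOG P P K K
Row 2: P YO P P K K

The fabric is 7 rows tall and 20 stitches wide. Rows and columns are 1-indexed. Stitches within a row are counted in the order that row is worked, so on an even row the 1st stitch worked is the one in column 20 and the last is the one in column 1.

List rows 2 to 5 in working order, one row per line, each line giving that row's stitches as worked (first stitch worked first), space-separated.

Result:
YO K P P K K YO K P P K K YO K P P K K YO K
K K2TOG P P K K K K2TOG P P K K K K2TOG P P K K K K2TOG
YO K P P K K YO K P P K K YO K P P K K YO K
K K2TOG P P K K K K2TOG P P K K K K2TOG P P K K K K2TOG

Derivation:
Row 2: chart row 2, WS - tiled (columns 1-20): P YO P P K K P YO P P K K P YO P P K K P YO; work from column 20 back to 1 with K<->P swapped.
Row 3: chart row 1, RS - tile across columns 1-20 and work as-is.
Row 4: chart row 2, WS - tiled (columns 1-20): P YO P P K K P YO P P K K P YO P P K K P YO; work from column 20 back to 1 with K<->P swapped.
Row 5: chart row 1, RS - tile across columns 1-20 and work as-is.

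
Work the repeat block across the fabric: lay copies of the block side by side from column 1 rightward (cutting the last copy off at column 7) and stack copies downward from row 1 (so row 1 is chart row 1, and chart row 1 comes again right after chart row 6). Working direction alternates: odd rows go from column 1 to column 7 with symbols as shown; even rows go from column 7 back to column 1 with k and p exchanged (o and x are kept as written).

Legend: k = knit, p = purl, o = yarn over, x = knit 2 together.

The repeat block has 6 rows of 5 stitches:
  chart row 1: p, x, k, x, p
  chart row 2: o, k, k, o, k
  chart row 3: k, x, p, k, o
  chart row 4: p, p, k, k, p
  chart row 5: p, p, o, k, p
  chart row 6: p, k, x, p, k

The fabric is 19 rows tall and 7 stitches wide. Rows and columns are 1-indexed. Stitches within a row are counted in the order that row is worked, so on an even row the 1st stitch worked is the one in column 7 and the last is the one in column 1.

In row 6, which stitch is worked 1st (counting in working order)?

Result:
p

Derivation:
Row 6: (6-1) mod 6 = 5, so use chart row 6. Even row -> WS.
Chart row 6 tiled across columns 1-7: p k x p k p k
WS: work from column 7 back to column 1 (reverse the tiled row), swapping k<->p (o and x unchanged).
Row 6 as worked: p k p k x p k
The 1st stitch worked is p.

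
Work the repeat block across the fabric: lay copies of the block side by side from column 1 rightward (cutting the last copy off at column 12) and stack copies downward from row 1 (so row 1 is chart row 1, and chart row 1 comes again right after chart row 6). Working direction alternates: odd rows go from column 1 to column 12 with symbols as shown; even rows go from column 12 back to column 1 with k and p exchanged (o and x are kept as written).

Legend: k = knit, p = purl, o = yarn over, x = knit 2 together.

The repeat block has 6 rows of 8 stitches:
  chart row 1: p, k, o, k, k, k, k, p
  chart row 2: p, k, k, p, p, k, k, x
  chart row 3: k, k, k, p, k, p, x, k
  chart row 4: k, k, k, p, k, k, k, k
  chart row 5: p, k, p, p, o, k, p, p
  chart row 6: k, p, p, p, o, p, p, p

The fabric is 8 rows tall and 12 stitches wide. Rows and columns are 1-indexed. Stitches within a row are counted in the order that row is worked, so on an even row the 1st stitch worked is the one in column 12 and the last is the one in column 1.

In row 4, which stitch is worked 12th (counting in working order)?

== STITCH ==
p

Derivation:
Row 4: (4-1) mod 6 = 3, so use chart row 4. Even row -> WS.
Chart row 4 tiled across columns 1-12: k k k p k k k k k k k p
Wrong side: read the tiled row from column 12 down to 1 and exchange k with p (leave o, x).
Row 4 as worked: k p p p p p p p k p p p
Stitch 12 in working order -> p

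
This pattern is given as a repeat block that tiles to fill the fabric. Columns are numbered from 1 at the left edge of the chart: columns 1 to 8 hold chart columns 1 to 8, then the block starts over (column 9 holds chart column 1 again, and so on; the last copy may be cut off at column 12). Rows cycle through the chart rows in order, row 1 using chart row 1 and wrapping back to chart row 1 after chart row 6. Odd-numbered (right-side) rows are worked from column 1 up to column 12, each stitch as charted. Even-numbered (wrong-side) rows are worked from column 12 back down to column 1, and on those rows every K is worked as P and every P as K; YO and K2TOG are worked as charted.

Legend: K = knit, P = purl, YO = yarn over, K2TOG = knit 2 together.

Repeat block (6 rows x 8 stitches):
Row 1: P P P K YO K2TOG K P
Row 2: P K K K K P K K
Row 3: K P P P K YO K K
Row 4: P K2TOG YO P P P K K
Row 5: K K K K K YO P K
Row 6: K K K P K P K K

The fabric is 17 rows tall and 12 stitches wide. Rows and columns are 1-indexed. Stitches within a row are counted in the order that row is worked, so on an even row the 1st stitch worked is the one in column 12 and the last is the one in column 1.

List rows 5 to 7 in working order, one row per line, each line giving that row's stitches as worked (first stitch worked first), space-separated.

Row 5: chart row 5, RS - tile across columns 1-12 and work as-is.
Row 6: chart row 6, WS - tiled (columns 1-12): K K K P K P K K K K K P; work from column 12 back to 1 with K<->P swapped.
Row 7: chart row 1, RS - tile across columns 1-12 and work as-is.

Result:
K K K K K YO P K K K K K
K P P P P P K P K P P P
P P P K YO K2TOG K P P P P K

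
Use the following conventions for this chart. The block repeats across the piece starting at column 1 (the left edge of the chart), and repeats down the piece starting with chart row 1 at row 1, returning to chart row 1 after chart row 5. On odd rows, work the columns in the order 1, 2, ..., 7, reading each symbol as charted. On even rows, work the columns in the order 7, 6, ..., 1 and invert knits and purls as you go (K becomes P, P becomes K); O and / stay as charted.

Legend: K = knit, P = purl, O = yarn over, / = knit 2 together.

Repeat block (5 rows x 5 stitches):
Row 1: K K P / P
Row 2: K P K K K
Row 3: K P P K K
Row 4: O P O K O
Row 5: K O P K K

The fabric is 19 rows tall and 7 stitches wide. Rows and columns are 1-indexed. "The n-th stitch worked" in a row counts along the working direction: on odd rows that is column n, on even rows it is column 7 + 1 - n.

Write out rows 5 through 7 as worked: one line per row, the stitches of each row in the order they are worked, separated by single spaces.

Rows as worked:
K O P K K K O
P P K / K P P
K P K K K K P

Derivation:
Row 5: chart row 5, RS - tile across columns 1-7 and work as-is.
Row 6: chart row 1, WS - tiled (columns 1-7): K K P / P K K; work from column 7 back to 1 with K<->P swapped.
Row 7: chart row 2, RS - tile across columns 1-7 and work as-is.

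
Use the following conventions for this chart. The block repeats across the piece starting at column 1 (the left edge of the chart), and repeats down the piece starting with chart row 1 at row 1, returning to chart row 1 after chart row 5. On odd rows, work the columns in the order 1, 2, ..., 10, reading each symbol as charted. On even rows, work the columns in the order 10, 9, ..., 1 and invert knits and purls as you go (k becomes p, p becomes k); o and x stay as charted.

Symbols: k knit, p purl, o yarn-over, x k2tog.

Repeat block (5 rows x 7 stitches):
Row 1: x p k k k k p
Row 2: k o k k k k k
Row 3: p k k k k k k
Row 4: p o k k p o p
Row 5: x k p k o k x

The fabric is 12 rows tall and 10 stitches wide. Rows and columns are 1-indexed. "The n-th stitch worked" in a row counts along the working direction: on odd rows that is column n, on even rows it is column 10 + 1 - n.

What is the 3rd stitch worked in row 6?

Row 6: (6-1) mod 5 = 0, so use chart row 1. Even row -> WS.
Chart row 1 tiled across columns 1-10: x p k k k k p x p k
Wrong side: read the tiled row from column 10 down to 1 and exchange k with p (leave o, x).
Row 6 as worked: p k x k p p p p k x
The 3rd stitch worked is x.

== STITCH ==
x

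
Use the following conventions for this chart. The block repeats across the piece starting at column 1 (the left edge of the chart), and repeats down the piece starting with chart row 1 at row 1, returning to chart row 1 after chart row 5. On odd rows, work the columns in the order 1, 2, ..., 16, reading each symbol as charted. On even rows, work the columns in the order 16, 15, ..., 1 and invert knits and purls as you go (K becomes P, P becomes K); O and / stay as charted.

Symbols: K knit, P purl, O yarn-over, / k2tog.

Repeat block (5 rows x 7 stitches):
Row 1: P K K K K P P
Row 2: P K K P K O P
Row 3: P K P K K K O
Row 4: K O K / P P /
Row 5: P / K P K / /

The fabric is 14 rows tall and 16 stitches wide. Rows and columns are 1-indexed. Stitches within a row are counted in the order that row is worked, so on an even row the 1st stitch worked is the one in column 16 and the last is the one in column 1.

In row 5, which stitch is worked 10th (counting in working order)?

For row 5: chart row = ((5-1) mod 5) + 1 = 5; this is a RS (odd) row.
Chart row 5 tiled across columns 1-16: P / K P K / / P / K P K / / P /
RS row: no reversal, no swap; stitch n worked = column n.
Stitch 10 in working order -> K

Stitch:
K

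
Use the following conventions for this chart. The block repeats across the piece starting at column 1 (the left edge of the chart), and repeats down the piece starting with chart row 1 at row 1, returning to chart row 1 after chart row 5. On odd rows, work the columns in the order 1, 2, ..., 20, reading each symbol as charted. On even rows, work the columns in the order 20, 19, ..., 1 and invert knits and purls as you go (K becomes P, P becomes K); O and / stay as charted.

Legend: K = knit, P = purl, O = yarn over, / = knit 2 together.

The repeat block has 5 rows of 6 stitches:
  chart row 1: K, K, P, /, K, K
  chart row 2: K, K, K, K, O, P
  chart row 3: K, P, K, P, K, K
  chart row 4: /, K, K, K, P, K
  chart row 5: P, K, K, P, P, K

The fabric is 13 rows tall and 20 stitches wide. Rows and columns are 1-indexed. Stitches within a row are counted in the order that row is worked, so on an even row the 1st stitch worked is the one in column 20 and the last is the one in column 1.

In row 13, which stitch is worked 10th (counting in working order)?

For row 13: chart row = ((13-1) mod 5) + 1 = 3; this is a RS (odd) row.
Chart row 3 tiled across columns 1-20: K P K P K K K P K P K K K P K P K K K P
RS row: no reversal, no swap; stitch n worked = column n.
Stitch 10 in working order -> P

Result:
P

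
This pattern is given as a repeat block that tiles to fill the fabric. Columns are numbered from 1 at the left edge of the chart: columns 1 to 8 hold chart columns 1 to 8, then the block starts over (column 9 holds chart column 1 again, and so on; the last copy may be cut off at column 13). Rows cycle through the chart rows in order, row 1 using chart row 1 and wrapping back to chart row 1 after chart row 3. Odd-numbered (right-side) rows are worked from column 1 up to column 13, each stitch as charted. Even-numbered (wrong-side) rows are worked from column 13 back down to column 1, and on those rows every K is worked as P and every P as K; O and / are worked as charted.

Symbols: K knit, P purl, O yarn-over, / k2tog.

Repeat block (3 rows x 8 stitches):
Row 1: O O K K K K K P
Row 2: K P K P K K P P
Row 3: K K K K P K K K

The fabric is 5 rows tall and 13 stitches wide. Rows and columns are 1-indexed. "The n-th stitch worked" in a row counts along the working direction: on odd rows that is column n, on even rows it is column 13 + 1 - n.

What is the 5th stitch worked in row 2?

For row 2: chart row = ((2-1) mod 3) + 1 = 2; this is a WS (even) row.
Chart row 2 tiled across columns 1-13: K P K P K K P P K P K P K
WS row: flip the tiled sequence (start at column 13) and apply K<->P; O and / stay.
Row 2 as worked: P K P K P K K P P K P K P
The 5th stitch worked is P.

Stitch:
P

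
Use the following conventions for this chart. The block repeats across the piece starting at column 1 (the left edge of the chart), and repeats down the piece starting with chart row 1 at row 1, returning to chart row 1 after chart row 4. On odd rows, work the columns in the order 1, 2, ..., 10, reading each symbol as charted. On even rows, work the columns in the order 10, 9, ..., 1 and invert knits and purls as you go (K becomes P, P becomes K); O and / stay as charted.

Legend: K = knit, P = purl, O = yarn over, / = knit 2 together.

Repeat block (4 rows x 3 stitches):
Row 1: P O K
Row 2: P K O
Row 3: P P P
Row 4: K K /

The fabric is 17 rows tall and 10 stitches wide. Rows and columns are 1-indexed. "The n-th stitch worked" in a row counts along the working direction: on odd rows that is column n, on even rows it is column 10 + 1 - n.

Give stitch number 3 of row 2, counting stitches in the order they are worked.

Stitch:
P

Derivation:
Row 2: (2-1) mod 4 = 1, so use chart row 2. Even row -> WS.
Chart row 2 tiled across columns 1-10: P K O P K O P K O P
WS: work from column 10 back to column 1 (reverse the tiled row), swapping K<->P (O and / unchanged).
Row 2 as worked: K O P K O P K O P K
Stitch 3 in working order -> P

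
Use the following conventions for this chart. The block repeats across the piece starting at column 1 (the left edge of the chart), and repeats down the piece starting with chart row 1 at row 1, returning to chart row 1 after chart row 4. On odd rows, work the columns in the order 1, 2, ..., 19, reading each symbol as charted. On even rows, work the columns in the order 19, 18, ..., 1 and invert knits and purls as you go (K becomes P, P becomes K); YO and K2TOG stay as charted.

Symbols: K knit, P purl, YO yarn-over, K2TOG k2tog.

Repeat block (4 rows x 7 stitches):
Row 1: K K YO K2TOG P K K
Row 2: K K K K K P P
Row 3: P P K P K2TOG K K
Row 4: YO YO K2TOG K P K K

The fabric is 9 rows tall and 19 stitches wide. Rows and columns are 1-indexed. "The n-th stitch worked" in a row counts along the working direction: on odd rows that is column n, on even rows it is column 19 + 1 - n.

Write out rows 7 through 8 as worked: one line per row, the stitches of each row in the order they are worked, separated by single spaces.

Result:
P P K P K2TOG K K P P K P K2TOG K K P P K P K2TOG
K P K2TOG YO YO P P K P K2TOG YO YO P P K P K2TOG YO YO

Derivation:
Row 7: chart row 3, RS - tile across columns 1-19 and work as-is.
Row 8: chart row 4, WS - tiled (columns 1-19): YO YO K2TOG K P K K YO YO K2TOG K P K K YO YO K2TOG K P; work from column 19 back to 1 with K<->P swapped.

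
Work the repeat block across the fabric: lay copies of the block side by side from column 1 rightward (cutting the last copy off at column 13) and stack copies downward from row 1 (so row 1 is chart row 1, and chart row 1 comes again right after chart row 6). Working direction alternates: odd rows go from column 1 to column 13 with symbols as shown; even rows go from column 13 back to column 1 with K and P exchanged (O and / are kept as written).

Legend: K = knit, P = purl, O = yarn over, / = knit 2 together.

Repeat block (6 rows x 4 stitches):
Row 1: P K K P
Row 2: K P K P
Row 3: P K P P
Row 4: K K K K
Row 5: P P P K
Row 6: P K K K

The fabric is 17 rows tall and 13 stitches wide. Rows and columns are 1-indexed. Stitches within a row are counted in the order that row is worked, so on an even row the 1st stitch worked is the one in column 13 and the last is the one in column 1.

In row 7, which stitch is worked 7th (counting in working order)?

Row 7: (7-1) mod 6 = 0, so use chart row 1. Odd row -> RS.
Chart row 1 tiled across columns 1-13: P K K P P K K P P K K P P
RS: work column 1 to column 13, symbols as charted — the tiled row is the row as worked.
Counting 7 along the worked row gives K.

== STITCH ==
K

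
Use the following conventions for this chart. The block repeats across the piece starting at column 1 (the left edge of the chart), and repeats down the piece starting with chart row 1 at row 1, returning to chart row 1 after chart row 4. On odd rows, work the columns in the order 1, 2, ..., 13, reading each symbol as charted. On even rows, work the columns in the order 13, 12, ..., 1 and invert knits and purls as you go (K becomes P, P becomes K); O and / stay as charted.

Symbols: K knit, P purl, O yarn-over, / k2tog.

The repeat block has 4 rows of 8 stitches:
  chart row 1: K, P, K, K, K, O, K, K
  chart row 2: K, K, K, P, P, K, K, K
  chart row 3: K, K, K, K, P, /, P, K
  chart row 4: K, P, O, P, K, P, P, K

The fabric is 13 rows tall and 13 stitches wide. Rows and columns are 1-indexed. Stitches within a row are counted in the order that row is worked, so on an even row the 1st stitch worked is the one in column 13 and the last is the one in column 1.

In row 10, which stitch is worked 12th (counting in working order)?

== STITCH ==
P

Derivation:
For row 10: chart row = ((10-1) mod 4) + 1 = 2; this is a WS (even) row.
Chart row 2 tiled across columns 1-13: K K K P P K K K K K K P P
WS: work from column 13 back to column 1 (reverse the tiled row), swapping K<->P (O and / unchanged).
Row 10 as worked: K K P P P P P P K K P P P
The 12th stitch worked is P.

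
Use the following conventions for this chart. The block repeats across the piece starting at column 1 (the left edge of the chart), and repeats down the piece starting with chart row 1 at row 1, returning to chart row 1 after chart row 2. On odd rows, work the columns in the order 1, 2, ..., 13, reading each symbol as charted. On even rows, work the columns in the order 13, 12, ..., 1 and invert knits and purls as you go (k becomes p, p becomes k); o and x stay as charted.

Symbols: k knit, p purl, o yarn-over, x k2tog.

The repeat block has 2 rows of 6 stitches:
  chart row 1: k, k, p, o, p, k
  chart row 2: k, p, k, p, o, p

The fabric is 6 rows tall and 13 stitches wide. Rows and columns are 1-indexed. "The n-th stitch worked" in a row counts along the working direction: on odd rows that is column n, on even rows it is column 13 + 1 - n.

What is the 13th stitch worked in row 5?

== STITCH ==
k

Derivation:
Row 5 uses chart row ((5-1) mod 2)+1 = 1. Row 5 is odd, so RS.
Chart row 1 tiled across columns 1-13: k k p o p k k k p o p k k
Right side: take the tiled row as-is (worked left to right from column 1).
Stitch 13 in working order -> k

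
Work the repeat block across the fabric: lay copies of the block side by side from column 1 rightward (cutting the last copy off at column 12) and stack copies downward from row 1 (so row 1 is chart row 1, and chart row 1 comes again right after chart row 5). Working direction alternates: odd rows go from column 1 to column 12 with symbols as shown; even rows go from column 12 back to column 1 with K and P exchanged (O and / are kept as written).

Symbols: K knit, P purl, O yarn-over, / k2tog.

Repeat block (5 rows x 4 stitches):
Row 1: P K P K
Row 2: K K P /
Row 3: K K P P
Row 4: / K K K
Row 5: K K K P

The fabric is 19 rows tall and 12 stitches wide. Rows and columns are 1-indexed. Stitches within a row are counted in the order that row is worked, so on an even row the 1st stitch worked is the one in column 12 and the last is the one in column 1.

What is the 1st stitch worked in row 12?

Row 12: (12-1) mod 5 = 1, so use chart row 2. Even row -> WS.
Chart row 2 tiled across columns 1-12: K K P / K K P / K K P /
WS: work from column 12 back to column 1 (reverse the tiled row), swapping K<->P (O and / unchanged).
Row 12 as worked: / K P P / K P P / K P P
The 1st stitch worked is /.

Stitch:
/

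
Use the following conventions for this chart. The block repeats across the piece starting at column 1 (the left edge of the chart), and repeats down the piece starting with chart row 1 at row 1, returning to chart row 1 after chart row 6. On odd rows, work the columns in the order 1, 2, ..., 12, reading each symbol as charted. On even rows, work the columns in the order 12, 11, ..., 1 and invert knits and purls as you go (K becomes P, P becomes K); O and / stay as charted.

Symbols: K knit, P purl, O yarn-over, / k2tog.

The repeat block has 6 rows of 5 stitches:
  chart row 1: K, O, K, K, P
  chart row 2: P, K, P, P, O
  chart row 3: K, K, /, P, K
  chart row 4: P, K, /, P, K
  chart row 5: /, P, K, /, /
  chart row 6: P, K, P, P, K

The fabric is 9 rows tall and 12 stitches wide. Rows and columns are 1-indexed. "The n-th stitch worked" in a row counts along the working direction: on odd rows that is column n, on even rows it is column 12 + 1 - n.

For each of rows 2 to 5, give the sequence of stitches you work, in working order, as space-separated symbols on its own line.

Rows as worked:
P K O K K P K O K K P K
K K / P K K K / P K K K
P K P K / P K P K / P K
/ P K / / / P K / / / P

Derivation:
Row 2: chart row 2, WS - tiled (columns 1-12): P K P P O P K P P O P K; work from column 12 back to 1 with K<->P swapped.
Row 3: chart row 3, RS - tile across columns 1-12 and work as-is.
Row 4: chart row 4, WS - tiled (columns 1-12): P K / P K P K / P K P K; work from column 12 back to 1 with K<->P swapped.
Row 5: chart row 5, RS - tile across columns 1-12 and work as-is.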